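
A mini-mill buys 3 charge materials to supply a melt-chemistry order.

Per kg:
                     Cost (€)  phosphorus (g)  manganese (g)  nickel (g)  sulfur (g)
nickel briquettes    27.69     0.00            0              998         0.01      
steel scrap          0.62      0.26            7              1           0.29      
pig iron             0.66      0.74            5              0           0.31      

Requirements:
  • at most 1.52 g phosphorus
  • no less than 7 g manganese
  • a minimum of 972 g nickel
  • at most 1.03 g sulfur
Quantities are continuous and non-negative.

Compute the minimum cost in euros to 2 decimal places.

€27.56

This is a linear program. Let x1 = kg of nickel briquettes, x2 = kg of steel scrap, x3 = kg of pig iron.
min 27.69x1 + 0.62x2 + 0.66x3 s.t.:
  0.26x2 + 0.74x3 ≤ 1.52   (phosphorus)
  7x2 + 5x3 ≥ 7   (manganese)
  998x1 + 1x2 ≥ 972   (nickel)
  0.01x1 + 0.29x2 + 0.31x3 ≤ 1.03   (sulfur)
  x1, x2, x3 ≥ 0.
At the optimum only nickel briquettes, steel scrap are positive (pig iron = 0). The manganese and nickel requirements are met with equality.
Optimal quantities: nickel briquettes = 0.9729 kg, steel scrap = 1 kg.
Objective = 27.69·0.9729 + 0.62·1 = 27.5596.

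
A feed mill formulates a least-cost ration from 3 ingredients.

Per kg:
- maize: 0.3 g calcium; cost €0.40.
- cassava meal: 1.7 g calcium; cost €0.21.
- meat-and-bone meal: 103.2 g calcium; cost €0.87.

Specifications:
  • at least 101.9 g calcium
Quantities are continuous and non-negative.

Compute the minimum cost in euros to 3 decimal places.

Let x1 = kg of maize, x2 = kg of cassava meal, x3 = kg of meat-and-bone meal.
min 0.4x1 + 0.21x2 + 0.87x3 subject to:
  0.3x1 + 1.7x2 + 103.2x3 ≥ 101.9   (calcium)
  x1, x2, x3 ≥ 0.
At the optimum only meat-and-bone meal is positive (maize, cassava meal = 0). The calcium requirement is met with equality.
Optimal quantities: meat-and-bone meal = 0.9874 kg.
Hence cost = 0.87·0.9874 = €0.85904.

€0.859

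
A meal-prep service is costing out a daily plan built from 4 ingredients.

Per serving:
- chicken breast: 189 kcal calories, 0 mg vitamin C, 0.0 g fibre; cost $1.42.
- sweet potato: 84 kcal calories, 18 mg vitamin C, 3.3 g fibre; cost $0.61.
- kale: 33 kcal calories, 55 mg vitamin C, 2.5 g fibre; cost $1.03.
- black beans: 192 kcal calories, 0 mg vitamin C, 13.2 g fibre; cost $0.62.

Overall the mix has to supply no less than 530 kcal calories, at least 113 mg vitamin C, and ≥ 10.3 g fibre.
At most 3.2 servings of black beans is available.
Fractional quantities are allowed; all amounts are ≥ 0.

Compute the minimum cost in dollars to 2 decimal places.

Let x1 = servings of chicken breast, x2 = servings of sweet potato, x3 = servings of kale, x4 = servings of black beans.
min 1.42x1 + 0.61x2 + 1.03x3 + 0.62x4 s.t.:
  189x1 + 84x2 + 33x3 + 192x4 ≥ 530   (calories)
  18x2 + 55x3 ≥ 113   (vitamin C)
  3.3x2 + 2.5x3 + 13.2x4 ≥ 10.3   (fibre)
  x4 ≤ 3.2
  x1, x2, x3, x4 ≥ 0.
At the optimum only kale, black beans are positive (chicken breast, sweet potato = 0). Binding constraints: calories and vitamin C.
That vertex is x3 = 2.055, x4 = 2.407.
Hence cost = 1.03·2.055 + 0.62·2.407 = $3.6090.

$3.61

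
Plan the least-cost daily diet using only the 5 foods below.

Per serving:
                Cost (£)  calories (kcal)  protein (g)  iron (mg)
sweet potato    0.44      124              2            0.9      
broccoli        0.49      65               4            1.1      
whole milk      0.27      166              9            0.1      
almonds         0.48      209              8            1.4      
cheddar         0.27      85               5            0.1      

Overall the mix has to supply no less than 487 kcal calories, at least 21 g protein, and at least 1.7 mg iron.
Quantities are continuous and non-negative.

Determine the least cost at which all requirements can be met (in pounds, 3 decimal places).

This is a linear program. Let x1 = servings of sweet potato, x2 = servings of broccoli, x3 = servings of whole milk, x4 = servings of almonds, x5 = servings of cheddar.
min 0.44x1 + 0.49x2 + 0.27x3 + 0.48x4 + 0.27x5 subject to:
  124x1 + 65x2 + 166x3 + 209x4 + 85x5 ≥ 487   (calories)
  2x1 + 4x2 + 9x3 + 8x4 + 5x5 ≥ 21   (protein)
  0.9x1 + 1.1x2 + 0.1x3 + 1.4x4 + 0.1x5 ≥ 1.7   (iron)
  x1, x2, x3, x4, x5 ≥ 0.
The cheapest feasible vertex uses only whole milk, almonds; sweet potato, broccoli, cheddar are not used. Binding constraints: calories and iron.
So whole milk = 1.544 servings, almonds = 1.104 servings.
Hence cost = 0.27·1.544 + 0.48·1.104 = £0.94680.

£0.947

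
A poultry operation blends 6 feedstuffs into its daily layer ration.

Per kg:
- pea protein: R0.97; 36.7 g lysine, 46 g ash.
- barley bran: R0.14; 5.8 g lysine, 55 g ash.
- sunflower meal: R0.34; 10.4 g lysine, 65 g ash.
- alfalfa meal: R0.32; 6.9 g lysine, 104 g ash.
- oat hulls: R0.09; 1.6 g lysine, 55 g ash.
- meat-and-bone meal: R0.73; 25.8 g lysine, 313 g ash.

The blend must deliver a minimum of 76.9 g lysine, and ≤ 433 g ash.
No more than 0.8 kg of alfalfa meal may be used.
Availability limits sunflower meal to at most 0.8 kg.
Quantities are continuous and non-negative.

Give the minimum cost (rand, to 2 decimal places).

R1.94

Let x1 = kg of pea protein, x2 = kg of barley bran, x3 = kg of sunflower meal, x4 = kg of alfalfa meal, x5 = kg of oat hulls, x6 = kg of meat-and-bone meal.
Minimize 0.97x1 + 0.14x2 + 0.34x3 + 0.32x4 + 0.09x5 + 0.73x6 with:
  36.7x1 + 5.8x2 + 10.4x3 + 6.9x4 + 1.6x5 + 25.8x6 ≥ 76.9   (lysine)
  46x1 + 55x2 + 65x3 + 104x4 + 55x5 + 313x6 ≤ 433   (ash)
  x4 ≤ 0.8
  x3 ≤ 0.8
  x1, x2, x3, x4, x5, x6 ≥ 0.
The cheapest feasible vertex uses only pea protein, barley bran; sunflower meal, alfalfa meal, oat hulls, meat-and-bone meal are not used. There the lysine and ash constraints are tight.
Optimal quantities: pea protein = 0.9808 kg, barley bran = 7.052 kg.
Cost = 0.97·0.9808 + 0.14·7.052 = 1.9387.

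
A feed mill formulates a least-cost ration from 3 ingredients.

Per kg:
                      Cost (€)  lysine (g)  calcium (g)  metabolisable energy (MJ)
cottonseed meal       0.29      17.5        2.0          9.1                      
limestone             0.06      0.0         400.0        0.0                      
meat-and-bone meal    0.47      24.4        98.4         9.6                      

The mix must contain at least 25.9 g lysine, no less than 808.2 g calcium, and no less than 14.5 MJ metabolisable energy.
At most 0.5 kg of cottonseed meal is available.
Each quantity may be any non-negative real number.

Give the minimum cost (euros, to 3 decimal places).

€0.738

Set it up as a linear program. Let x1 = kg of cottonseed meal, x2 = kg of limestone, x3 = kg of meat-and-bone meal.
min 0.29x1 + 0.06x2 + 0.47x3 with:
  17.5x1 + 24.4x3 ≥ 25.9   (lysine)
  2x1 + 400x2 + 98.4x3 ≥ 808.2   (calcium)
  9.1x1 + 9.6x3 ≥ 14.5   (metabolisable energy)
  x1 ≤ 0.5
  x1, x2, x3 ≥ 0.
The optimal mix uses every input. Binding constraints: calcium, metabolisable energy, the cottonseed meal cap.
Optimal quantities: cottonseed meal = 0.5 kg, limestone = 1.763 kg, meat-and-bone meal = 1.036 kg.
Hence cost = 0.29·0.5 + 0.06·1.763 + 0.47·1.036 = €0.73770.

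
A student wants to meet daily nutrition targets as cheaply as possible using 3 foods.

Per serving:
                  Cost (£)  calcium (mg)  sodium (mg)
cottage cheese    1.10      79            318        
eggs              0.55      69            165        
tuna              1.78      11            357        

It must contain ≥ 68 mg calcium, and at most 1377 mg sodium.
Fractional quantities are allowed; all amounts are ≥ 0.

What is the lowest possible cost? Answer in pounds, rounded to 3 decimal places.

This is a linear program. Let x1 = servings of cottage cheese, x2 = servings of eggs, x3 = servings of tuna.
Minimise 1.1x1 + 0.55x2 + 1.78x3 with:
  79x1 + 69x2 + 11x3 ≥ 68   (calcium)
  318x1 + 165x2 + 357x3 ≤ 1377   (sodium)
  x1, x2, x3 ≥ 0.
The minimum-cost mix takes nothing from cottage cheese, tuna — only eggs. Binding constraint: calcium.
Solving gives x2 = 0.9855.
Cost = 0.55·0.9855 = 0.54203.

£0.542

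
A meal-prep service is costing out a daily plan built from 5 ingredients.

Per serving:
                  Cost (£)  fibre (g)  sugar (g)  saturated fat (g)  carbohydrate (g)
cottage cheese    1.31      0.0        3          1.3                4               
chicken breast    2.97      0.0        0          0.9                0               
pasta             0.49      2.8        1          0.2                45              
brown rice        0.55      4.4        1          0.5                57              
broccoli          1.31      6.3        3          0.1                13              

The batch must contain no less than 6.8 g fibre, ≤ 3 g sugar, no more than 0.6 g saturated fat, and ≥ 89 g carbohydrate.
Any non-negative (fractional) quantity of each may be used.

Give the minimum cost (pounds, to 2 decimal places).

£1.03

This is a linear program. Let x1 = servings of cottage cheese, x2 = servings of chicken breast, x3 = servings of pasta, x4 = servings of brown rice, x5 = servings of broccoli.
min 1.31x1 + 2.97x2 + 0.49x3 + 0.55x4 + 1.31x5 subject to:
  2.8x3 + 4.4x4 + 6.3x5 ≥ 6.8   (fibre)
  3x1 + 1x3 + 1x4 + 3x5 ≤ 3   (sugar)
  1.3x1 + 0.9x2 + 0.2x3 + 0.5x4 + 0.1x5 ≤ 0.6   (saturated fat)
  4x1 + 45x3 + 57x4 + 13x5 ≥ 89   (carbohydrate)
  x1, x2, x3, x4, x5 ≥ 0.
The cheapest feasible vertex uses only pasta, brown rice, broccoli; cottage cheese, chicken breast are not used. Binding constraints: fibre, saturated fat, carbohydrate.
That vertex is x3 = 0.9204, x4 = 0.8111, x5 = 0.1038.
Total cost: 0.49·0.9204 + 0.55·0.8111 + 1.31·0.1038 = 1.0331.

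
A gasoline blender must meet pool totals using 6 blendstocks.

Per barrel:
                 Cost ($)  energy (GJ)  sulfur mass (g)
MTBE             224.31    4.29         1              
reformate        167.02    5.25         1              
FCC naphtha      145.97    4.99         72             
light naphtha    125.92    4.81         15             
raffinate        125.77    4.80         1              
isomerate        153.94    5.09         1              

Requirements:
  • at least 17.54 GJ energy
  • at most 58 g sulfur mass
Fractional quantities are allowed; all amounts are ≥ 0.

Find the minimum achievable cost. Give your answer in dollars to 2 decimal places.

Let x1 = barrels of MTBE, x2 = barrels of reformate, x3 = barrels of FCC naphtha, x4 = barrels of light naphtha, x5 = barrels of raffinate, x6 = barrels of isomerate.
Minimise 224.31x1 + 167.02x2 + 145.97x3 + 125.92x4 + 125.77x5 + 153.94x6 s.t.:
  4.29x1 + 5.25x2 + 4.99x3 + 4.81x4 + 4.8x5 + 5.09x6 ≥ 17.54   (energy)
  1x1 + 1x2 + 72x3 + 15x4 + 1x5 + 1x6 ≤ 58   (sulfur mass)
  x1, x2, x3, x4, x5, x6 ≥ 0.
The cheapest feasible vertex uses only light naphtha; MTBE, reformate, FCC naphtha, raffinate, isomerate are not used. Binding constraint: energy.
So light naphtha = 3.6466 barrels.
Total cost: 125.92·3.6466 = 459.1799.

$459.18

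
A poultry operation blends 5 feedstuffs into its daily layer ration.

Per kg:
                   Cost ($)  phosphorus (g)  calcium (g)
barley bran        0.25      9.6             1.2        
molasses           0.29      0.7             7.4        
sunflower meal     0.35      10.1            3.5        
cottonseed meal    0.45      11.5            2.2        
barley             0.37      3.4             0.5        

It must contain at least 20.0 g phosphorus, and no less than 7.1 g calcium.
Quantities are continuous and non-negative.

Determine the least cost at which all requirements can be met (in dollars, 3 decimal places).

$0.692

Let x1 = kg of barley bran, x2 = kg of molasses, x3 = kg of sunflower meal, x4 = kg of cottonseed meal, x5 = kg of barley.
min 0.25x1 + 0.29x2 + 0.35x3 + 0.45x4 + 0.37x5 with:
  9.6x1 + 0.7x2 + 10.1x3 + 11.5x4 + 3.4x5 ≥ 20   (phosphorus)
  1.2x1 + 7.4x2 + 3.5x3 + 2.2x4 + 0.5x5 ≥ 7.1   (calcium)
  x1, x2, x3, x4, x5 ≥ 0.
The minimum-cost mix takes nothing from sunflower meal, cottonseed meal, barley — only barley bran, molasses. There the phosphorus and calcium constraints are tight.
So barley bran = 2.037 kg, molasses = 0.6291 kg.
Hence cost = 0.25·2.037 + 0.29·0.6291 = $0.69169.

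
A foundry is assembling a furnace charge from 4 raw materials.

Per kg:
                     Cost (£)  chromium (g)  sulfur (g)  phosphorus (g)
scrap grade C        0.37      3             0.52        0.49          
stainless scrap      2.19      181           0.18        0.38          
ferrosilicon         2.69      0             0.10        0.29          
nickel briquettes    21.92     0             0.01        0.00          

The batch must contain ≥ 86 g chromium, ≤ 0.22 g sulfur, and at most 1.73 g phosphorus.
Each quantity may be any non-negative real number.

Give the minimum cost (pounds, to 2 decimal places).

£1.04

Let x1 = kg of scrap grade C, x2 = kg of stainless scrap, x3 = kg of ferrosilicon, x4 = kg of nickel briquettes.
min 0.37x1 + 2.19x2 + 2.69x3 + 21.92x4 subject to:
  3x1 + 181x2 ≥ 86   (chromium)
  0.52x1 + 0.18x2 + 0.1x3 + 0.01x4 ≤ 0.22   (sulfur)
  0.49x1 + 0.38x2 + 0.29x3 ≤ 1.73   (phosphorus)
  x1, x2, x3, x4 ≥ 0.
The cheapest feasible vertex uses only stainless scrap; scrap grade C, ferrosilicon, nickel briquettes are not used. There the chromium constraint is tight.
So stainless scrap = 0.4751 kg.
Cost = 2.19·0.4751 = 1.0405.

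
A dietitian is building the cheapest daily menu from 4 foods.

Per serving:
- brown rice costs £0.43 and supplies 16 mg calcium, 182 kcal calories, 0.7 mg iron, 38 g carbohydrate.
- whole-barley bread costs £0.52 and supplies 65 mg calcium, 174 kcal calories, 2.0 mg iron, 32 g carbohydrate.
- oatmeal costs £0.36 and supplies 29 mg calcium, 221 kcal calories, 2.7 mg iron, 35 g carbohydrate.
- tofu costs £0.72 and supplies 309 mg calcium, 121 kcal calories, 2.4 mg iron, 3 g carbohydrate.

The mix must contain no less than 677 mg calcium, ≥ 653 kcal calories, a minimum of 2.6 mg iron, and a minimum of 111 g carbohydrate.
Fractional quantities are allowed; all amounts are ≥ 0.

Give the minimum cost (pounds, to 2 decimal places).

£2.46

Set it up as a linear program. Let x1 = servings of brown rice, x2 = servings of whole-barley bread, x3 = servings of oatmeal, x4 = servings of tofu.
Minimise 0.43x1 + 0.52x2 + 0.36x3 + 0.72x4 with:
  16x1 + 65x2 + 29x3 + 309x4 ≥ 677   (calcium)
  182x1 + 174x2 + 221x3 + 121x4 ≥ 653   (calories)
  0.7x1 + 2x2 + 2.7x3 + 2.4x4 ≥ 2.6   (iron)
  38x1 + 32x2 + 35x3 + 3x4 ≥ 111   (carbohydrate)
  x1, x2, x3, x4 ≥ 0.
The minimum-cost mix takes nothing from brown rice, whole-barley bread — only oatmeal, tofu. There the calcium and carbohydrate constraints are tight.
Solving gives x3 = 3.008, x4 = 1.909.
Total cost: 0.36·3.008 + 0.72·1.909 = 2.4574.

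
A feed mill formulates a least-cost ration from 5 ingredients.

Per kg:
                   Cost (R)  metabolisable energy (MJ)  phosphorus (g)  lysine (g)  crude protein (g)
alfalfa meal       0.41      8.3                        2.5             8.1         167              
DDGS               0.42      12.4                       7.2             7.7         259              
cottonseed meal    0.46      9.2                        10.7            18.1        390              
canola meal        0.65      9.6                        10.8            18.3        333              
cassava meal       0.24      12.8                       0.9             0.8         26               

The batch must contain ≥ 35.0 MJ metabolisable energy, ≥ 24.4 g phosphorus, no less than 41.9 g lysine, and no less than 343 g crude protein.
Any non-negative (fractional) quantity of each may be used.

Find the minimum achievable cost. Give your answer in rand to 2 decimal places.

Set it up as a linear program. Let x1 = kg of alfalfa meal, x2 = kg of DDGS, x3 = kg of cottonseed meal, x4 = kg of canola meal, x5 = kg of cassava meal.
Minimize 0.41x1 + 0.42x2 + 0.46x3 + 0.65x4 + 0.24x5 s.t.:
  8.3x1 + 12.4x2 + 9.2x3 + 9.6x4 + 12.8x5 ≥ 35   (metabolisable energy)
  2.5x1 + 7.2x2 + 10.7x3 + 10.8x4 + 0.9x5 ≥ 24.4   (phosphorus)
  8.1x1 + 7.7x2 + 18.1x3 + 18.3x4 + 0.8x5 ≥ 41.9   (lysine)
  167x1 + 259x2 + 390x3 + 333x4 + 26x5 ≥ 343   (crude protein)
  x1, x2, x3, x4, x5 ≥ 0.
The minimum-cost mix takes nothing from alfalfa meal, DDGS, canola meal — only cottonseed meal, cassava meal. The metabolisable energy and lysine requirements are met with equality.
Optimal quantities: cottonseed meal = 2.266 kg, cassava meal = 1.106 kg.
Cost = 0.46·2.266 + 0.24·1.106 = 1.3078.

R1.31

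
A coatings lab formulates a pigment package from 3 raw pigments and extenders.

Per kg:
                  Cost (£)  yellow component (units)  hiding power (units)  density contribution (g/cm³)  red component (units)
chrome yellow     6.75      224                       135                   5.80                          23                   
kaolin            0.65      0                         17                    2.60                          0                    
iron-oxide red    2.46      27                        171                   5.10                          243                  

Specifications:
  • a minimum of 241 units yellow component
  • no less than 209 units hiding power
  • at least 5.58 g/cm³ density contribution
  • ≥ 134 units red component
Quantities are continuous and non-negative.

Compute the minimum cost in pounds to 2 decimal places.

£8.01

Set it up as a linear program. Let x1 = kg of chrome yellow, x2 = kg of kaolin, x3 = kg of iron-oxide red.
Minimise 6.75x1 + 0.65x2 + 2.46x3 with:
  224x1 + 27x3 ≥ 241   (yellow component)
  135x1 + 17x2 + 171x3 ≥ 209   (hiding power)
  5.8x1 + 2.6x2 + 5.1x3 ≥ 5.58   (density contribution)
  23x1 + 243x3 ≥ 134   (red component)
  x1, x2, x3 ≥ 0.
The minimum-cost mix takes nothing from kaolin — only chrome yellow, iron-oxide red. There the yellow component and red component constraints are tight.
So chrome yellow = 1.021 kg, iron-oxide red = 0.4548 kg.
Cost = 6.75·1.021 + 2.46·0.4548 = 8.0106.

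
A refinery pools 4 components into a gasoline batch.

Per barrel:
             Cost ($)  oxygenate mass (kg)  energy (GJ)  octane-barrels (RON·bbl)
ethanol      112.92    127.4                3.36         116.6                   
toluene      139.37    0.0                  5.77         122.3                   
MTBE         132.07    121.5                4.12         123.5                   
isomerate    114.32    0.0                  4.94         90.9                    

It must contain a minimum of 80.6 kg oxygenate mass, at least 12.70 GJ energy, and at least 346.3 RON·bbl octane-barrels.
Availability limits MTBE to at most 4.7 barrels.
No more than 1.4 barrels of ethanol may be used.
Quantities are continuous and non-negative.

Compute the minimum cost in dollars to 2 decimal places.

$363.45

Let x1 = barrels of ethanol, x2 = barrels of toluene, x3 = barrels of MTBE, x4 = barrels of isomerate.
Minimize 112.92x1 + 139.37x2 + 132.07x3 + 114.32x4 subject to:
  127.4x1 + 121.5x3 ≥ 80.6   (oxygenate mass)
  3.36x1 + 5.77x2 + 4.12x3 + 4.94x4 ≥ 12.7   (energy)
  116.6x1 + 122.3x2 + 123.5x3 + 90.9x4 ≥ 346.3   (octane-barrels)
  x3 ≤ 4.7
  x1 ≤ 1.4
  x1, x2, x3, x4 ≥ 0.
The optimal basis is {ethanol, toluene, MTBE}; isomerate drops out. There the energy, octane-barrels, the ethanol cap constraints are tight.
Solving gives x1 = 1.4, x2 = 1.1178, x3 = 0.37536.
Objective = 112.92·1.4 + 139.37·1.1178 + 132.07·0.37536 = 363.4496.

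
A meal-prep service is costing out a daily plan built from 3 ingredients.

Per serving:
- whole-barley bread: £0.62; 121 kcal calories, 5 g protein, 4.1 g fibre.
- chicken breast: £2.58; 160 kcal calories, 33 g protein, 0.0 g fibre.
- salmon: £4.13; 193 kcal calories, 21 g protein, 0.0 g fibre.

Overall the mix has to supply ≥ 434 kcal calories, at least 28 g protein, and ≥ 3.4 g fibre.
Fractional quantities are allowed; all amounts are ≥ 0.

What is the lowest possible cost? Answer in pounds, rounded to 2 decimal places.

£2.90

Treat it as an LP. Let x1 = servings of whole-barley bread, x2 = servings of chicken breast, x3 = servings of salmon.
Minimise 0.62x1 + 2.58x2 + 4.13x3 s.t.:
  121x1 + 160x2 + 193x3 ≥ 434   (calories)
  5x1 + 33x2 + 21x3 ≥ 28   (protein)
  4.1x1 ≥ 3.4   (fibre)
  x1, x2, x3 ≥ 0.
The minimum-cost mix takes nothing from salmon — only whole-barley bread, chicken breast. There the calories and protein constraints are tight.
Solving gives x1 = 3.082, x2 = 0.3815.
Total cost: 0.62·3.082 + 2.58·0.3815 = 2.8951.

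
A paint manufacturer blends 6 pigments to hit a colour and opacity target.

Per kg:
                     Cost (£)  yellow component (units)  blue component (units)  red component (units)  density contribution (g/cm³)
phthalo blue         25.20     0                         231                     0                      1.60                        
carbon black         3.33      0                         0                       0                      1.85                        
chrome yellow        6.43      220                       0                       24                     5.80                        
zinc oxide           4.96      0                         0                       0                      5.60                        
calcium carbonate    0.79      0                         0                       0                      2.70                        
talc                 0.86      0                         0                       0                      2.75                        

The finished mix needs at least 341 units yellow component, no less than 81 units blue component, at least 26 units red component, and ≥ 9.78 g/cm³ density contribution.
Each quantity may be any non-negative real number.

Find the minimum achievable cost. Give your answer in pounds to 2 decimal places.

£18.87

This is a linear program. Let x1 = kg of phthalo blue, x2 = kg of carbon black, x3 = kg of chrome yellow, x4 = kg of zinc oxide, x5 = kg of calcium carbonate, x6 = kg of talc.
Minimize 25.2x1 + 3.33x2 + 6.43x3 + 4.96x4 + 0.79x5 + 0.86x6 with:
  220x3 ≥ 341   (yellow component)
  231x1 ≥ 81   (blue component)
  24x3 ≥ 26   (red component)
  1.6x1 + 1.85x2 + 5.8x3 + 5.6x4 + 2.7x5 + 2.75x6 ≥ 9.78   (density contribution)
  x1, x2, x3, x4, x5, x6 ≥ 0.
The minimum-cost mix takes nothing from carbon black, zinc oxide, talc — only phthalo blue, chrome yellow, calcium carbonate. Binding constraints: yellow component, blue component, density contribution.
Solving gives x1 = 0.3506, x3 = 1.55, x5 = 0.0848.
Hence cost = 25.2·0.3506 + 6.43·1.55 + 0.79·0.0848 = £18.8686.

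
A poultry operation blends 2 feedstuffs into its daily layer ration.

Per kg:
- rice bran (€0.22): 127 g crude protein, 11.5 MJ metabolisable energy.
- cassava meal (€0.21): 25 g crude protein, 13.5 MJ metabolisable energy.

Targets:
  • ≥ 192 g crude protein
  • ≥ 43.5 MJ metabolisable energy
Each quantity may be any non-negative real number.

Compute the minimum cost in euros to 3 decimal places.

Set it up as a linear program. Let x1 = kg of rice bran, x2 = kg of cassava meal.
Minimise 0.22x1 + 0.21x2 subject to:
  127x1 + 25x2 ≥ 192   (crude protein)
  11.5x1 + 13.5x2 ≥ 43.5   (metabolisable energy)
  x1, x2 ≥ 0.
Both inputs are positive at the optimum. Binding constraints: crude protein and metabolisable energy.
That vertex is x1 = 1.054, x2 = 2.324.
Cost = 0.22·1.054 + 0.21·2.324 = 0.71992.

€0.720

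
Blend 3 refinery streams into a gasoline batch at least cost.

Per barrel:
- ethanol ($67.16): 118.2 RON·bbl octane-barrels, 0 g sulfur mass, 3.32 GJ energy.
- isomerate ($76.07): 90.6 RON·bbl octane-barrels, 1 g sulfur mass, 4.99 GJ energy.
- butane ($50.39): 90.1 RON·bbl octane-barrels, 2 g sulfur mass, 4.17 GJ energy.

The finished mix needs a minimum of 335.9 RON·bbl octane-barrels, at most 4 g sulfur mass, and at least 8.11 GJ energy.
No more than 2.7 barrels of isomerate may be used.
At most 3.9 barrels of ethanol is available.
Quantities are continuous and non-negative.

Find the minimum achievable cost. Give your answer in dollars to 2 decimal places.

Treat it as an LP. Let x1 = barrels of ethanol, x2 = barrels of isomerate, x3 = barrels of butane.
min 67.16x1 + 76.07x2 + 50.39x3 subject to:
  118.2x1 + 90.6x2 + 90.1x3 ≥ 335.9   (octane-barrels)
  1x2 + 2x3 ≤ 4   (sulfur mass)
  3.32x1 + 4.99x2 + 4.17x3 ≥ 8.11   (energy)
  x2 ≤ 2.7
  x1 ≤ 3.9
  x1, x2, x3 ≥ 0.
The minimum-cost mix takes nothing from isomerate — only ethanol, butane. The octane-barrels and sulfur mass requirements are met with equality.
Solving gives x1 = 1.3173, x3 = 2.
Hence cost = 67.16·1.3173 + 50.39·2 = $189.2499.

$189.25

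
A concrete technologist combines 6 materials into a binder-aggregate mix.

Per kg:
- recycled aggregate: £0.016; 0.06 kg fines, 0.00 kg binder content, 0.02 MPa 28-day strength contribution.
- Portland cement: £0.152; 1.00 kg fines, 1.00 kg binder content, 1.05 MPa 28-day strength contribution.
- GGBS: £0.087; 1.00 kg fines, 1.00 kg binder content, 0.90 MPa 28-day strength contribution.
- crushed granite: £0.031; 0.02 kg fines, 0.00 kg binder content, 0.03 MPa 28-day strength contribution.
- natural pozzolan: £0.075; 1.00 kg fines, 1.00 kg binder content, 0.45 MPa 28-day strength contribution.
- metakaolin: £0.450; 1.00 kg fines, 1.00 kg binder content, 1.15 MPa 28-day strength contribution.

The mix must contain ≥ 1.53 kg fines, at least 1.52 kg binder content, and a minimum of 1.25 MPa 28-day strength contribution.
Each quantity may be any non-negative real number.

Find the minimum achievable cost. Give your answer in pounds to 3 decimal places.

£0.130

Set it up as a linear program. Let x1 = kg of recycled aggregate, x2 = kg of Portland cement, x3 = kg of GGBS, x4 = kg of crushed granite, x5 = kg of natural pozzolan, x6 = kg of metakaolin.
min 0.016x1 + 0.152x2 + 0.087x3 + 0.031x4 + 0.075x5 + 0.45x6 with:
  0.06x1 + 1x2 + 1x3 + 0.02x4 + 1x5 + 1x6 ≥ 1.53   (fines)
  1x2 + 1x3 + 1x5 + 1x6 ≥ 1.52   (binder content)
  0.02x1 + 1.05x2 + 0.9x3 + 0.03x4 + 0.45x5 + 1.15x6 ≥ 1.25   (28-day strength contribution)
  x1, x2, x3, x4, x5, x6 ≥ 0.
The optimal basis is {GGBS, natural pozzolan}; recycled aggregate, Portland cement, crushed granite, metakaolin drop out. Binding constraints: fines and 28-day strength contribution.
Optimal quantities: GGBS = 1.248 kg, natural pozzolan = 0.2822 kg.
Cost = 0.087·1.248 + 0.075·0.2822 = 0.12974.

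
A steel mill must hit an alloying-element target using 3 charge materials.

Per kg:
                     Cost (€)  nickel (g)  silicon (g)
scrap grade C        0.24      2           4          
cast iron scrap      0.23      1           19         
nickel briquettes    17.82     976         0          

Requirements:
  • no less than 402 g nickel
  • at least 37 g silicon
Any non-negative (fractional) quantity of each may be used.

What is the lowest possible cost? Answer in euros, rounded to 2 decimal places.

€7.75

Treat it as an LP. Let x1 = kg of scrap grade C, x2 = kg of cast iron scrap, x3 = kg of nickel briquettes.
Minimise 0.24x1 + 0.23x2 + 17.82x3 s.t.:
  2x1 + 1x2 + 976x3 ≥ 402   (nickel)
  4x1 + 19x2 ≥ 37   (silicon)
  x1, x2, x3 ≥ 0.
At the optimum only cast iron scrap, nickel briquettes are positive (scrap grade C = 0). Binding constraints: nickel and silicon.
That vertex is x2 = 1.947, x3 = 0.4099.
Objective = 0.23·1.947 + 17.82·0.4099 = 7.7522.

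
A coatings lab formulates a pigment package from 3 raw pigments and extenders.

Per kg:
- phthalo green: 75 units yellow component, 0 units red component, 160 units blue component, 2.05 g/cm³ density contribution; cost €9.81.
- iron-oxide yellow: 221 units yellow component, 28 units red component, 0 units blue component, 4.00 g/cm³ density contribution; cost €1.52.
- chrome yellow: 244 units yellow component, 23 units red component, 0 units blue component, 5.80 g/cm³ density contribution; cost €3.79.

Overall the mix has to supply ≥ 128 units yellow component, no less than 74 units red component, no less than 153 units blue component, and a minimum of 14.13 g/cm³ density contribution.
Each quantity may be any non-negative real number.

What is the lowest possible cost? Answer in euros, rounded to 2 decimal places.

Set it up as a linear program. Let x1 = kg of phthalo green, x2 = kg of iron-oxide yellow, x3 = kg of chrome yellow.
min 9.81x1 + 1.52x2 + 3.79x3 subject to:
  75x1 + 221x2 + 244x3 ≥ 128   (yellow component)
  28x2 + 23x3 ≥ 74   (red component)
  160x1 ≥ 153   (blue component)
  2.05x1 + 4x2 + 5.8x3 ≥ 14.13   (density contribution)
  x1, x2, x3 ≥ 0.
The cheapest feasible vertex uses only phthalo green, iron-oxide yellow; chrome yellow is not used. Binding constraints: blue component and density contribution.
That vertex is x1 = 0.9563, x2 = 3.042.
Total cost: 9.81·0.9563 + 1.52·3.042 = 14.0051.

€14.01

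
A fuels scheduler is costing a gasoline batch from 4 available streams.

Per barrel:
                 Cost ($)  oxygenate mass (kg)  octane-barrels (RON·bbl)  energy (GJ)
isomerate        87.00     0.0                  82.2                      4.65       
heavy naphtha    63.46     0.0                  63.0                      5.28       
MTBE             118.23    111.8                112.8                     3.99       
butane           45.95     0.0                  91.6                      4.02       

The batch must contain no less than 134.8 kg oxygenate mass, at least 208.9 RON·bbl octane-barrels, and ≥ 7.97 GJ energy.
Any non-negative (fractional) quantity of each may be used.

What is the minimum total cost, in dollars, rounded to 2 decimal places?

$179.12

Let x1 = barrels of isomerate, x2 = barrels of heavy naphtha, x3 = barrels of MTBE, x4 = barrels of butane.
min 87x1 + 63.46x2 + 118.23x3 + 45.95x4 subject to:
  111.8x3 ≥ 134.8   (oxygenate mass)
  82.2x1 + 63x2 + 112.8x3 + 91.6x4 ≥ 208.9   (octane-barrels)
  4.65x1 + 5.28x2 + 3.99x3 + 4.02x4 ≥ 7.97   (energy)
  x1, x2, x3, x4 ≥ 0.
The cheapest feasible vertex uses only MTBE, butane; isomerate, heavy naphtha are not used. There the oxygenate mass and octane-barrels constraints are tight.
So MTBE = 1.2057 barrels, butane = 0.79579 barrels.
Total cost: 118.23·1.2057 + 45.95·0.79579 = 179.1165.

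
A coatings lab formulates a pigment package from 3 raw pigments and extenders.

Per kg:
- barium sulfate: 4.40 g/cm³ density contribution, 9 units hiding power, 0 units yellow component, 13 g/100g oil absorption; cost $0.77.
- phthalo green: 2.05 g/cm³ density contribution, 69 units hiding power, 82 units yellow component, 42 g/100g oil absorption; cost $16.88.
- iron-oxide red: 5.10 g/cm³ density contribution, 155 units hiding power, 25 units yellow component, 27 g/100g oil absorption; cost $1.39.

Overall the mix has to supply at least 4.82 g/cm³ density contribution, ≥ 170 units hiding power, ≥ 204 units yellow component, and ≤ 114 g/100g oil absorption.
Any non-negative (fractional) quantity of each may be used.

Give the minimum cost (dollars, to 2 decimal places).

Set it up as a linear program. Let x1 = kg of barium sulfate, x2 = kg of phthalo green, x3 = kg of iron-oxide red.
Minimize 0.77x1 + 16.88x2 + 1.39x3 with:
  4.4x1 + 2.05x2 + 5.1x3 ≥ 4.82   (density contribution)
  9x1 + 69x2 + 155x3 ≥ 170   (hiding power)
  82x2 + 25x3 ≥ 204   (yellow component)
  13x1 + 42x2 + 27x3 ≤ 114   (oil absorption)
  x1, x2, x3 ≥ 0.
At the optimum only phthalo green, iron-oxide red are positive (barium sulfate = 0). There the yellow component and oil absorption constraints are tight.
So phthalo green = 2.2835 kg, iron-oxide red = 0.6701 kg.
Cost = 16.88·2.2835 + 1.39·0.6701 = 39.4769.

$39.48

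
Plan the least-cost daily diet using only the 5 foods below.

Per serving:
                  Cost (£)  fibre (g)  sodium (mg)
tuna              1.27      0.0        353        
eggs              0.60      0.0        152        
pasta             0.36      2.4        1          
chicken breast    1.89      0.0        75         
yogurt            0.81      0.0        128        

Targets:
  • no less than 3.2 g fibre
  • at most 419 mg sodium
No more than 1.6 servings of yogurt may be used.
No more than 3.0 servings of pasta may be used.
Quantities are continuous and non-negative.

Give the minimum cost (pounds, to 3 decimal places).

£0.480

Treat it as an LP. Let x1 = servings of tuna, x2 = servings of eggs, x3 = servings of pasta, x4 = servings of chicken breast, x5 = servings of yogurt.
min 1.27x1 + 0.6x2 + 0.36x3 + 1.89x4 + 0.81x5 with:
  2.4x3 ≥ 3.2   (fibre)
  353x1 + 152x2 + 1x3 + 75x4 + 128x5 ≤ 419   (sodium)
  x5 ≤ 1.6
  x3 ≤ 3
  x1, x2, x3, x4, x5 ≥ 0.
The cheapest feasible vertex uses only pasta; tuna, eggs, chicken breast, yogurt are not used. There the fibre constraint is tight.
So pasta = 1.333 servings.
Total cost: 0.36·1.333 = 0.47988.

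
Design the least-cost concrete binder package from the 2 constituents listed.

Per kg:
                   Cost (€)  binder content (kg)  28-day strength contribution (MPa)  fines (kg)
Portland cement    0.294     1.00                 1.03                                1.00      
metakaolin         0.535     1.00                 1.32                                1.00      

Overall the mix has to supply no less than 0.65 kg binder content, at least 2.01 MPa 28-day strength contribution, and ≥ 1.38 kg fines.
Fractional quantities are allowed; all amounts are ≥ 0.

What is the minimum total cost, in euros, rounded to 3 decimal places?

Let x1 = kg of Portland cement, x2 = kg of metakaolin.
Minimize 0.294x1 + 0.535x2 subject to:
  1x1 + 1x2 ≥ 0.65   (binder content)
  1.03x1 + 1.32x2 ≥ 2.01   (28-day strength contribution)
  1x1 + 1x2 ≥ 1.38   (fines)
  x1, x2 ≥ 0.
The cheapest feasible vertex uses only Portland cement; metakaolin is not used. Binding constraint: 28-day strength contribution.
Solving gives x1 = 1.951.
Objective = 0.294·1.951 = 0.57359.

€0.574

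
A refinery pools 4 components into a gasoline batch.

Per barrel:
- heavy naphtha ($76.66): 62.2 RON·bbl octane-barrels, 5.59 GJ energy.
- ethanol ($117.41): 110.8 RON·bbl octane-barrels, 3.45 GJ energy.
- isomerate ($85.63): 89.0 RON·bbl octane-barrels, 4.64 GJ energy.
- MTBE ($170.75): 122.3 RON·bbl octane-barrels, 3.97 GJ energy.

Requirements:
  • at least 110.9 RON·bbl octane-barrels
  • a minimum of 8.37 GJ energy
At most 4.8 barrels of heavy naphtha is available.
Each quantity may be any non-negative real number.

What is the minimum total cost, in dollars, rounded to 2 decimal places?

$125.24

Treat it as an LP. Let x1 = barrels of heavy naphtha, x2 = barrels of ethanol, x3 = barrels of isomerate, x4 = barrels of MTBE.
Minimise 76.66x1 + 117.41x2 + 85.63x3 + 170.75x4 subject to:
  62.2x1 + 110.8x2 + 89x3 + 122.3x4 ≥ 110.9   (octane-barrels)
  5.59x1 + 3.45x2 + 4.64x3 + 3.97x4 ≥ 8.37   (energy)
  x1 ≤ 4.8
  x1, x2, x3, x4 ≥ 0.
The minimum-cost mix takes nothing from ethanol, MTBE — only heavy naphtha, isomerate. There the octane-barrels and energy constraints are tight.
Optimal quantities: heavy naphtha = 1.1027 barrels, isomerate = 0.47542 barrels.
Hence cost = 76.66·1.1027 + 85.63·0.47542 = $125.2432.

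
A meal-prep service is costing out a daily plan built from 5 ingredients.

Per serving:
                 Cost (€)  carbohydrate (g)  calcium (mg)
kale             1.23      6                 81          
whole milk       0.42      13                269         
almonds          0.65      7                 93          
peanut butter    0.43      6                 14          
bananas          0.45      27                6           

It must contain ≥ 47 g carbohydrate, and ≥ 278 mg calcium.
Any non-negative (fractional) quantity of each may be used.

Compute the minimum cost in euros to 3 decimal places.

€0.988

Treat it as an LP. Let x1 = servings of kale, x2 = servings of whole milk, x3 = servings of almonds, x4 = servings of peanut butter, x5 = servings of bananas.
Minimise 1.23x1 + 0.42x2 + 0.65x3 + 0.43x4 + 0.45x5 subject to:
  6x1 + 13x2 + 7x3 + 6x4 + 27x5 ≥ 47   (carbohydrate)
  81x1 + 269x2 + 93x3 + 14x4 + 6x5 ≥ 278   (calcium)
  x1, x2, x3, x4, x5 ≥ 0.
At the optimum only whole milk, bananas are positive (kale, almonds, peanut butter = 0). The carbohydrate and calcium requirements are met with equality.
That vertex is x2 = 1.005, x5 = 1.257.
Hence cost = 0.42·1.005 + 0.45·1.257 = €0.98775.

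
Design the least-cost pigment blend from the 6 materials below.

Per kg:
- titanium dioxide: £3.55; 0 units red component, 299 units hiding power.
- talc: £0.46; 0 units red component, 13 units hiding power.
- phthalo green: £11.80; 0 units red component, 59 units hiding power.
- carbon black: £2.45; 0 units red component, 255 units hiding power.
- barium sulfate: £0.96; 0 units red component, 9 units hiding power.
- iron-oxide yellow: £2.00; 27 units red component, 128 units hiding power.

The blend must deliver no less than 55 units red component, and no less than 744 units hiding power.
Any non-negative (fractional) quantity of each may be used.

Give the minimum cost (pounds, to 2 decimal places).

£8.72

Let x1 = kg of titanium dioxide, x2 = kg of talc, x3 = kg of phthalo green, x4 = kg of carbon black, x5 = kg of barium sulfate, x6 = kg of iron-oxide yellow.
Minimise 3.55x1 + 0.46x2 + 11.8x3 + 2.45x4 + 0.96x5 + 2x6 s.t.:
  27x6 ≥ 55   (red component)
  299x1 + 13x2 + 59x3 + 255x4 + 9x5 + 128x6 ≥ 744   (hiding power)
  x1, x2, x3, x4, x5, x6 ≥ 0.
The minimum-cost mix takes nothing from titanium dioxide, talc, phthalo green, barium sulfate — only carbon black, iron-oxide yellow. Binding constraints: red component and hiding power.
Solving gives x4 = 1.895, x6 = 2.037.
Hence cost = 2.45·1.895 + 2·2.037 = £8.7168.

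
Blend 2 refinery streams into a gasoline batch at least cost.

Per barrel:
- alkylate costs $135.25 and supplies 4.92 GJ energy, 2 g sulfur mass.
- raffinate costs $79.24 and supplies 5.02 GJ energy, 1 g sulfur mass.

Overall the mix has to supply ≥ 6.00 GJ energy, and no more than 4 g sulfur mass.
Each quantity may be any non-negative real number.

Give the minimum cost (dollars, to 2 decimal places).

$94.71

Let x1 = barrels of alkylate, x2 = barrels of raffinate.
Minimize 135.25x1 + 79.24x2 subject to:
  4.92x1 + 5.02x2 ≥ 6   (energy)
  2x1 + 1x2 ≤ 4   (sulfur mass)
  x1, x2 ≥ 0.
The cheapest feasible vertex uses only raffinate; alkylate is not used. Binding constraint: energy.
So raffinate = 1.1952 barrels.
Objective = 79.24·1.1952 = 94.7076.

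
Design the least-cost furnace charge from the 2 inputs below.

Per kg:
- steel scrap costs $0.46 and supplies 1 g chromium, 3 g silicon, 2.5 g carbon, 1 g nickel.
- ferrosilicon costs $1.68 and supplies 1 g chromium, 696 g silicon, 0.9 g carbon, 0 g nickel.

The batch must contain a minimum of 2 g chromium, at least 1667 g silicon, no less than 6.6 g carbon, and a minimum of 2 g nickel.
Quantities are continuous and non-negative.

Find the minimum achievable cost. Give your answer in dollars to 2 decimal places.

$4.93

Set it up as a linear program. Let x1 = kg of steel scrap, x2 = kg of ferrosilicon.
Minimize 0.46x1 + 1.68x2 subject to:
  1x1 + 1x2 ≥ 2   (chromium)
  3x1 + 696x2 ≥ 1667   (silicon)
  2.5x1 + 0.9x2 ≥ 6.6   (carbon)
  1x1 ≥ 2   (nickel)
  x1, x2 ≥ 0.
Both inputs are positive at the optimum. Binding constraints: silicon and nickel.
Solving gives x1 = 2, x2 = 2.386.
Hence cost = 0.46·2 + 1.68·2.386 = $4.9285.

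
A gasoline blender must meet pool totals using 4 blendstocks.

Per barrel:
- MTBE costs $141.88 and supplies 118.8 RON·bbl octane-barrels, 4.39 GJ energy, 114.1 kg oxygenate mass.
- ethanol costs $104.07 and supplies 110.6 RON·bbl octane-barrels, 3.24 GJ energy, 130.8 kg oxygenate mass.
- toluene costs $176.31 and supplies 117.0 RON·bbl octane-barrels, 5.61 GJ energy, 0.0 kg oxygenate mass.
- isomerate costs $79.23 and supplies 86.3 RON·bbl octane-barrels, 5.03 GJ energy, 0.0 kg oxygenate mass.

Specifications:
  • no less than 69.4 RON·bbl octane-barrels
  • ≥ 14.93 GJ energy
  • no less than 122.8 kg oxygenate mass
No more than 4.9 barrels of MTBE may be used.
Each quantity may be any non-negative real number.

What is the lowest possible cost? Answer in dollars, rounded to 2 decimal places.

$284.96

Let x1 = barrels of MTBE, x2 = barrels of ethanol, x3 = barrels of toluene, x4 = barrels of isomerate.
min 141.88x1 + 104.07x2 + 176.31x3 + 79.23x4 s.t.:
  118.8x1 + 110.6x2 + 117x3 + 86.3x4 ≥ 69.4   (octane-barrels)
  4.39x1 + 3.24x2 + 5.61x3 + 5.03x4 ≥ 14.93   (energy)
  114.1x1 + 130.8x2 ≥ 122.8   (oxygenate mass)
  x1 ≤ 4.9
  x1, x2, x3, x4 ≥ 0.
The optimal basis is {ethanol, isomerate}; MTBE, toluene drop out. There the energy and oxygenate mass constraints are tight.
Optimal quantities: ethanol = 0.938838 barrels, isomerate = 2.36345 barrels.
Cost = 104.07·0.938838 + 79.23·2.36345 = 284.9610.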